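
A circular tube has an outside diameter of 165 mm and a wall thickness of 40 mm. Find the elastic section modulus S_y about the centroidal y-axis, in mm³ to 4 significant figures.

Treat the section as a set of non-overlapping primitives; coordinates are from the bounding-box lower-left.
Outer circle: ⌀165, A = 21382.5 mm², x = 82.5 mm, Ī = 36 383 601 mm⁴.
Bore (subtracted): ⌀85, A = 5674.5 mm², x = 82.5 mm, Ī = 2 562 392 mm⁴.
By symmetry the centroid is at mid-width, x̄ = 82.5 mm.
All pieces are centred on the centroidal y-axis, so I = ΣĪ (holes subtracted) = 33 821 208 mm⁴.
Extreme fibre distance c = 82.5 mm; S = I/c = 409 954 mm³.

S_y ≈ 4.100 × 10⁵ mm³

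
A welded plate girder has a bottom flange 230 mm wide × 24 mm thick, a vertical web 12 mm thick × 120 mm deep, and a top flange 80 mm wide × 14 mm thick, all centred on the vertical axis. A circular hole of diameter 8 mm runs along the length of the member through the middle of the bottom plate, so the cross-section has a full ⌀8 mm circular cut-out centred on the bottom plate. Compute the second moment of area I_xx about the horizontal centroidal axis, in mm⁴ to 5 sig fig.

Treat the section as a set of non-overlapping primitives; coordinates are from the bounding-box lower-left.
Bottom plate: 230 × 24, A = 5 520 mm², y = 12 mm, Ī = 264 960 mm⁴.
Web plate: 12 × 120, A = 1 440 mm², y = 84 mm, Ī = 1 728 000 mm⁴.
Top plate: 80 × 14, A = 1 120 mm², y = 151 mm, Ī = 18293.33 mm⁴.
Hole (subtracted): ⌀8, A = 50.26548 mm², y = 12 mm, Ī = 201.0619 mm⁴.
Centroid: ȳ = ΣA·y / ΣA = 44.29995 mm.
Transfer each piece to the horizontal centroidal axis using Ī + A·d² with d = y − 44.29995:
  bottom plate: d = -32.29995 mm → contributes +6 023 902 mm⁴
  web plate: d = 39.70005 mm → contributes +3 997 576 mm⁴
  top plate: d = 106.7001 mm → contributes +12 769 383 mm⁴
  hole: d = -32.29995 mm → contributes −52642.37 mm⁴
Total I = 22 738 218 mm⁴.

I_xx ≈ 2.2738 × 10⁷ mm⁴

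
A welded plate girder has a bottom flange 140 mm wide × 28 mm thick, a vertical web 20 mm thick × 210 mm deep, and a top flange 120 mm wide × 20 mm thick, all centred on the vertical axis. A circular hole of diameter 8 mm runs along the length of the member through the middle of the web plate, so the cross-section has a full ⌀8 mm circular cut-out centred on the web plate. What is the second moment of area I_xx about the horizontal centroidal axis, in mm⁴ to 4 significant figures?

Decompose the section into non-overlapping parts with the origin at the bottom-left of its bounding rectangle.
Bottom plate: 140 × 28, A = 3 920 mm², y = 14 mm, Ī = 256 107 mm⁴.
Web plate: 20 × 210, A = 4 200 mm², y = 133 mm, Ī = 15 435 000 mm⁴.
Top plate: 120 × 20, A = 2 400 mm², y = 248 mm, Ī = 80 000 mm⁴.
Hole (subtracted): ⌀8, A = 50.2655 mm², y = 133 mm, Ī = 201.062 mm⁴.
Centroid: ȳ = ΣA·y / ΣA = 114.807 mm.
Transfer each piece to the horizontal centroidal axis using Ī + A·d² with d = y − 114.807:
  bottom plate: d = -100.807 mm → contributes +40 091 037 mm⁴
  web plate: d = 18.1934 mm → contributes +16 825 198 mm⁴
  top plate: d = 133.193 mm → contributes +42 657 152 mm⁴
  hole: d = 18.1934 mm → contributes −16838.9 mm⁴
Total I = 99 556 548 mm⁴.

I_xx ≈ 9.956 × 10⁷ mm⁴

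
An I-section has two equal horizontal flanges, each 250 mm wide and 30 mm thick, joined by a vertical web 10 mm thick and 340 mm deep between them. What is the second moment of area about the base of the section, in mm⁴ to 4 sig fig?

Split into non-overlapping primitives; take the origin at the lower-left of the bounding box.
Bottom flange: 250 × 30, A = 7 500 mm², y = 15 mm, Ī = 562 500 mm⁴.
Web: 10 × 340, A = 3 400 mm², y = 200 mm, Ī = 32 753 333 mm⁴.
Top flange: 250 × 30, A = 7 500 mm², y = 385 mm, Ī = 562 500 mm⁴.
Transfer each piece to the base of the section using Ī + A·d² with d = y − 0:
  bottom flange: d = 15 mm → contributes +2 250 000 mm⁴
  web: d = 200 mm → contributes +168 753 333 mm⁴
  top flange: d = 385 mm → contributes +1 112 250 000 mm⁴
Total I = 1 283 253 333 mm⁴.

I_base ≈ 1.283 × 10⁹ mm⁴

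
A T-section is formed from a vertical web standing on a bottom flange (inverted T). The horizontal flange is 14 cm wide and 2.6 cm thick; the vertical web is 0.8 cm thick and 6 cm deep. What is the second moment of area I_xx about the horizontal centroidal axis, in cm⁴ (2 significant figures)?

I_xx ≈ 110 cm⁴

Split into non-overlapping primitives; take the origin at the lower-left of the bounding box.
Flange: 14 × 2.6, A = 36.4 cm², y = 1.3 cm, Ī = 20.51 cm⁴.
Web: 0.8 × 6, A = 4.8 cm², y = 5.6 cm, Ī = 14.4 cm⁴.
Centroid: ȳ = ΣA·y / ΣA = 1.801 cm.
Transfer each piece to the horizontal centroidal axis using Ī + A·d² with d = y − 1.801:
  flange: d = -0.501 cm → contributes +29.64 cm⁴
  web: d = 3.799 cm → contributes +83.68 cm⁴
Total I = 113.3 cm⁴.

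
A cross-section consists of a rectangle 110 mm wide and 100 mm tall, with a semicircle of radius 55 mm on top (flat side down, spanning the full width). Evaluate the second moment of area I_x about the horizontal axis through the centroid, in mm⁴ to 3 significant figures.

I_x ≈ 2.80 × 10⁷ mm⁴

Split into non-overlapping primitives; take the origin at the lower-left of the bounding box.
Rectangular body: 110 × 100, A = 11 000 mm², y = 50 mm, Ī = 9 166 667 mm⁴.
Semicircular cap: semicircle r = 55, A = 4751.7 mm², y = 123.34 mm, Ī = 1 004 345 mm⁴.
Centroid: ȳ = ΣA·y / ΣA = 72.125 mm.
Transfer each piece to the horizontal axis through the centroid using Ī + A·d² with d = y − 72.125:
  rectangular body: d = -22.125 mm → contributes +14 551 158 mm⁴
  semicircular cap: d = 51.218 mm → contributes +13 469 340 mm⁴
Total I = 28 020 498 mm⁴.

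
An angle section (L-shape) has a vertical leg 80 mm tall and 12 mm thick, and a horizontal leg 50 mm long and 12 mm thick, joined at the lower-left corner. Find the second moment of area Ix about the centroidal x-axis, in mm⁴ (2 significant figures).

Ix ≈ 8.7 × 10⁵ mm⁴

Split into non-overlapping primitives; take the origin at the lower-left of the bounding box.
Vertical leg: 12 × 80, A = 960 mm², y = 40 mm, Ī = 512 000 mm⁴.
Horizontal leg (remainder): 38 × 12, A = 456 mm², y = 6 mm, Ī = 5 472 mm⁴.
Centroid: ȳ = ΣA·y / ΣA = 29.05 mm.
Transfer each piece to the centroidal x-axis using Ī + A·d² with d = y − 29.05:
  vertical leg: d = 10.95 mm → contributes +627 089 mm⁴
  horizontal leg (remainder): d = -23.05 mm → contributes +247 764 mm⁴
Total I = 874 852 mm⁴.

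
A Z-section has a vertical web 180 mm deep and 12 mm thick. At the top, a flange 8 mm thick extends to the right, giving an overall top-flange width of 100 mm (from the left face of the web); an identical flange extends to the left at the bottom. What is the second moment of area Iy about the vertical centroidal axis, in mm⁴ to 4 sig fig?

Decompose the section into non-overlapping parts with the origin at the bottom-left of its bounding rectangle.
Web: 12 × 180, A = 2 160 mm², x = 94 mm, Ī = 25 920 mm⁴.
Top flange (beyond web): 88 × 8, A = 704 mm², x = 144 mm, Ī = 454 315 mm⁴.
Bottom flange (beyond web): 88 × 8, A = 704 mm², x = 44 mm, Ī = 454 315 mm⁴.
Centroid: x̄ = ΣA·x / ΣA = 94 mm.
Transfer each piece to the vertical centroidal axis using Ī + A·d² with d = x − 94:
  web: d = 0 mm → contributes +25 920 mm⁴
  top flange (beyond web): d = 50 mm → contributes +2 214 315 mm⁴
  bottom flange (beyond web): d = -50 mm → contributes +2 214 315 mm⁴
Total I = 4 454 549 mm⁴.

Iy ≈ 4.455 × 10⁶ mm⁴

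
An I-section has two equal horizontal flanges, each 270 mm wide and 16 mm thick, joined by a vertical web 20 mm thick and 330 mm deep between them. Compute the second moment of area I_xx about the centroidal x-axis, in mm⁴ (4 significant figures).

Break the section into simple shapes (no overlaps), measuring from the bottom-left corner of the bounding box.
Bottom flange: 270 × 16, A = 4 320 mm², y = 8 mm, Ī = 92 160 mm⁴.
Web: 20 × 330, A = 6 600 mm², y = 181 mm, Ī = 59 895 000 mm⁴.
Top flange: 270 × 16, A = 4 320 mm², y = 354 mm, Ī = 92 160 mm⁴.
By symmetry the centroid is at mid-height, ȳ = 181 mm.
Transfer each piece to the centroidal x-axis using Ī + A·d² with d = y − 181:
  bottom flange: d = -173 mm → contributes +129 385 440 mm⁴
  web: d = 0 mm → contributes +59 895 000 mm⁴
  top flange: d = 173 mm → contributes +129 385 440 mm⁴
Total I = 318 665 880 mm⁴.

I_xx ≈ 3.187 × 10⁸ mm⁴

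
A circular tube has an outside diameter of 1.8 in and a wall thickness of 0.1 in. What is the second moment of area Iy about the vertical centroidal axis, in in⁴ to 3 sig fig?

Split into non-overlapping primitives; take the origin at the lower-left of the bounding box.
Outer circle: ⌀1.8, A = 2.5447 in², x = 0.9 in, Ī = 0.5153 in⁴.
Bore (subtracted): ⌀1.6, A = 2.0106 in², x = 0.9 in, Ī = 0.3217 in⁴.
By symmetry the centroid is at mid-width, x̄ = 0.9 in.
All pieces are centred on the vertical centroidal axis, so I = ΣĪ (holes subtracted) = 0.1936 in⁴.

Iy ≈ 0.194 in⁴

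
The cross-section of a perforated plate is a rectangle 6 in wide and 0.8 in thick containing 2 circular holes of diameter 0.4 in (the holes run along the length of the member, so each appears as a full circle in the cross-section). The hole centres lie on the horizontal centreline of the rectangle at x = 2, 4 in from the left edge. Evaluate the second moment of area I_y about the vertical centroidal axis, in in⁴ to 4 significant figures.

I_y ≈ 14.15 in⁴

Split into non-overlapping primitives; take the origin at the lower-left of the bounding box.
Plate: 6 × 0.8, A = 4.8 in², x = 3 in, Ī = 14.4 in⁴.
Hole 1 (subtracted): ⌀0.4, A = 0.125664 in², x = 2 in, Ī = 0.00125664 in⁴.
Hole 2 (subtracted): ⌀0.4, A = 0.125664 in², x = 4 in, Ī = 0.00125664 in⁴.
By symmetry the centroid is at mid-width, x̄ = 3 in.
Transfer each piece to the vertical centroidal axis using Ī + A·d² with d = x − 3:
  plate: d = 0 in → contributes +14.4 in⁴
  hole 1: d = -1 in → contributes −0.12692 in⁴
  hole 2: d = 1 in → contributes −0.12692 in⁴
Total I = 14.1462 in⁴.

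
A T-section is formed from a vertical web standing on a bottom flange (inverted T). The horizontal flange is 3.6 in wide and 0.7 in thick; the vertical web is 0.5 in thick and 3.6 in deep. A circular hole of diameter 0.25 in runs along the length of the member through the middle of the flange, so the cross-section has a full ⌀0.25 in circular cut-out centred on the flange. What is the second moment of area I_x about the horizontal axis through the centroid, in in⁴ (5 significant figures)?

I_x ≈ 6.8605 in⁴

Break the section into simple shapes (no overlaps), measuring from the bottom-left corner of the bounding box.
Flange: 3.6 × 0.7, A = 2.52 in², y = 0.35 in, Ī = 0.1029 in⁴.
Web: 0.5 × 3.6, A = 1.8 in², y = 2.5 in, Ī = 1.944 in⁴.
Hole (subtracted): ⌀0.25, A = 0.04908739 in², y = 0.35 in, Ī = 0.0001917476 in⁴.
Centroid: ȳ = ΣA·y / ΣA = 1.25613 in.
Transfer each piece to the horizontal axis through the centroid using Ī + A·d² with d = y − 1.25613:
  flange: d = -0.9061295 in → contributes +2.171998 in⁴
  web: d = 1.24387 in → contributes +4.728985 in⁴
  hole: d = -0.9061295 in → contributes −0.04049596 in⁴
Total I = 6.860487 in⁴.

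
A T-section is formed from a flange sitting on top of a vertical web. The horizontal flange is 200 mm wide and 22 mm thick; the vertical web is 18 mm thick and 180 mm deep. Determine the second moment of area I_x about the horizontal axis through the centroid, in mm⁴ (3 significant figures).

Split into non-overlapping primitives; take the origin at the lower-left of the bounding box.
Flange: 200 × 22, A = 4 400 mm², y = 191 mm, Ī = 177 467 mm⁴.
Web: 18 × 180, A = 3 240 mm², y = 90 mm, Ī = 8 748 000 mm⁴.
Centroid: ȳ = ΣA·y / ΣA = 148.17 mm.
Transfer each piece to the horizontal axis through the centroid using Ī + A·d² with d = y − 148.17:
  flange: d = 42.832 mm → contributes +8 249 793 mm⁴
  web: d = -58.168 mm → contributes +19 710 419 mm⁴
Total I = 27 960 212 mm⁴.

I_x ≈ 2.80 × 10⁷ mm⁴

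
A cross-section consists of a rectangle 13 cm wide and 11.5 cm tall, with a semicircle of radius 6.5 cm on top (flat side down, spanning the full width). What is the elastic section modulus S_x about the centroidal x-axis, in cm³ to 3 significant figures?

Split into non-overlapping primitives; take the origin at the lower-left of the bounding box.
Rectangular body: 13 × 11.5, A = 149.5 cm², y = 5.75 cm, Ī = 1647.6 cm⁴.
Semicircular cap: semicircle r = 6.5, A = 66.366 cm², y = 14.259 cm, Ī = 195.92 cm⁴.
Centroid: ȳ = ΣA·y / ΣA = 8.3659 cm.
Transfer each piece to the centroidal x-axis using Ī + A·d² with d = y − 8.3659:
  rectangular body: d = -2.6159 cm → contributes +2670.6 cm⁴
  semicircular cap: d = 5.8928 cm → contributes +2500.5 cm⁴
Total I = 5171.1 cm⁴.
Extreme fibre distance c = 9.6341 cm; S = I/c = 536.75 cm³.

S_x ≈ 537 cm³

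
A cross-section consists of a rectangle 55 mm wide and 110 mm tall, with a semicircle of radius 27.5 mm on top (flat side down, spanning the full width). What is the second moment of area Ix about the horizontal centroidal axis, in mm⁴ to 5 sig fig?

Ix ≈ 1.0577 × 10⁷ mm⁴

Split into non-overlapping primitives; take the origin at the lower-left of the bounding box.
Rectangular body: 55 × 110, A = 6 050 mm², y = 55 mm, Ī = 6 100 417 mm⁴.
Semicircular cap: semicircle r = 27.5, A = 1187.915 mm², y = 121.6714 mm, Ī = 62771.55 mm⁴.
Centroid: ȳ = ΣA·y / ΣA = 65.94236 mm.
Transfer each piece to the horizontal centroidal axis using Ī + A·d² with d = y − 65.94236:
  rectangular body: d = -10.94236 mm → contributes +6 824 815 mm⁴
  semicircular cap: d = 55.729 mm → contributes +3 752 104 mm⁴
Total I = 10 576 919 mm⁴.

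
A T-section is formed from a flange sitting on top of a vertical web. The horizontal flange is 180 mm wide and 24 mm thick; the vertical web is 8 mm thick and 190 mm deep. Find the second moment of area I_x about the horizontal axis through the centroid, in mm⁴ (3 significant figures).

Decompose the section into non-overlapping parts with the origin at the bottom-left of its bounding rectangle.
Flange: 180 × 24, A = 4 320 mm², y = 202 mm, Ī = 207 360 mm⁴.
Web: 8 × 190, A = 1 520 mm², y = 95 mm, Ī = 4 572 667 mm⁴.
Centroid: ȳ = ΣA·y / ΣA = 174.15 mm.
Transfer each piece to the horizontal axis through the centroid using Ī + A·d² with d = y − 174.15:
  flange: d = 27.849 mm → contributes +3 557 884 mm⁴
  web: d = -79.151 mm → contributes +14 095 210 mm⁴
Total I = 17 653 094 mm⁴.

I_x ≈ 1.77 × 10⁷ mm⁴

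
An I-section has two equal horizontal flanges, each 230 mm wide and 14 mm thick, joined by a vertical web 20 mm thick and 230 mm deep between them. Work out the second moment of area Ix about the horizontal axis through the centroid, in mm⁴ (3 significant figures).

Break the section into simple shapes (no overlaps), measuring from the bottom-left corner of the bounding box.
Bottom flange: 230 × 14, A = 3 220 mm², y = 7 mm, Ī = 52 593 mm⁴.
Web: 20 × 230, A = 4 600 mm², y = 129 mm, Ī = 20 278 333 mm⁴.
Top flange: 230 × 14, A = 3 220 mm², y = 251 mm, Ī = 52 593 mm⁴.
By symmetry the centroid is at mid-height, ȳ = 129 mm.
Transfer each piece to the horizontal axis through the centroid using Ī + A·d² with d = y − 129:
  bottom flange: d = -122 mm → contributes +47 979 073 mm⁴
  web: d = 0 mm → contributes +20 278 333 mm⁴
  top flange: d = 122 mm → contributes +47 979 073 mm⁴
Total I = 116 236 480 mm⁴.

Ix ≈ 1.16 × 10⁸ mm⁴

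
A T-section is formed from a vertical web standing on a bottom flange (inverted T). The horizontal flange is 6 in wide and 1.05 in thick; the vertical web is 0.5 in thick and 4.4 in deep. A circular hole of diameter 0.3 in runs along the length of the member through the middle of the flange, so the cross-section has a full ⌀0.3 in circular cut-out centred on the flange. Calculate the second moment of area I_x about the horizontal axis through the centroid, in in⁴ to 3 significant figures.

Break the section into simple shapes (no overlaps), measuring from the bottom-left corner of the bounding box.
Flange: 6 × 1.05, A = 6.3 in², y = 0.525 in, Ī = 0.57881 in⁴.
Web: 0.5 × 4.4, A = 2.2 in², y = 3.25 in, Ī = 3.5493 in⁴.
Hole (subtracted): ⌀0.3, A = 0.070686 in², y = 0.525 in, Ī = 0.00039761 in⁴.
Centroid: ȳ = ΣA·y / ΣA = 1.2362 in.
Transfer each piece to the horizontal axis through the centroid using Ī + A·d² with d = y − 1.2362:
  flange: d = -0.71121 in → contributes +3.7655 in⁴
  web: d = 2.0138 in → contributes +12.471 in⁴
  hole: d = -0.71121 in → contributes −0.036152 in⁴
Total I = 16.2 in⁴.

I_x ≈ 16.2 in⁴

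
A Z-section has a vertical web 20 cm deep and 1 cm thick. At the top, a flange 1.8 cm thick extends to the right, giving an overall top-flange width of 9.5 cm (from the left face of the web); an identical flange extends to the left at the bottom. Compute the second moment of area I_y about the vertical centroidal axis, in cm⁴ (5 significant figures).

I_y ≈ 876.32 cm⁴

Treat the section as a set of non-overlapping primitives; coordinates are from the bounding-box lower-left.
Web: 1 × 20, A = 20 cm², x = 9 cm, Ī = 1.666667 cm⁴.
Top flange (beyond web): 8.5 × 1.8, A = 15.3 cm², x = 13.75 cm, Ī = 92.11875 cm⁴.
Bottom flange (beyond web): 8.5 × 1.8, A = 15.3 cm², x = 4.25 cm, Ī = 92.11875 cm⁴.
Centroid: x̄ = ΣA·x / ΣA = 9 cm.
Transfer each piece to the vertical centroidal axis using Ī + A·d² with d = x − 9:
  web: d = 0 cm → contributes +1.666667 cm⁴
  top flange (beyond web): d = 4.75 cm → contributes +437.325 cm⁴
  bottom flange (beyond web): d = -4.75 cm → contributes +437.325 cm⁴
Total I = 876.3167 cm⁴.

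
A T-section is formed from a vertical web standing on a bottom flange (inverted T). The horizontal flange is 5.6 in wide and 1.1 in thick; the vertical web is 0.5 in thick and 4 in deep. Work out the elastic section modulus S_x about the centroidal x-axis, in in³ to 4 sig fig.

Break the section into simple shapes (no overlaps), measuring from the bottom-left corner of the bounding box.
Flange: 5.6 × 1.1, A = 6.16 in², y = 0.55 in, Ī = 0.621133 in⁴.
Web: 0.5 × 4, A = 2 in², y = 3.1 in, Ī = 2.66667 in⁴.
Centroid: ȳ = ΣA·y / ΣA = 1.175 in.
Transfer each piece to the centroidal x-axis using Ī + A·d² with d = y − 1.175:
  flange: d = -0.625 in → contributes +3.02738 in⁴
  web: d = 1.925 in → contributes +10.0779 in⁴
Total I = 13.1053 in⁴.
Extreme fibre distance c = 3.925 in; S = I/c = 3.33893 in³.

S_x ≈ 3.339 in³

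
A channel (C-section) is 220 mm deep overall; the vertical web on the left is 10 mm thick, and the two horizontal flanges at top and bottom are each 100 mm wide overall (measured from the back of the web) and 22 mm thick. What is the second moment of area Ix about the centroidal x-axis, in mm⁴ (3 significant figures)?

Split into non-overlapping primitives; take the origin at the lower-left of the bounding box.
Web: 10 × 220, A = 2 200 mm², y = 110 mm, Ī = 8 873 333 mm⁴.
Top flange (beyond web): 90 × 22, A = 1 980 mm², y = 209 mm, Ī = 79 860 mm⁴.
Bottom flange (beyond web): 90 × 22, A = 1 980 mm², y = 11 mm, Ī = 79 860 mm⁴.
By symmetry the centroid is at mid-height, ȳ = 110 mm.
Transfer each piece to the centroidal x-axis using Ī + A·d² with d = y − 110:
  web: d = 0 mm → contributes +8 873 333 mm⁴
  top flange (beyond web): d = 99 mm → contributes +19 485 840 mm⁴
  bottom flange (beyond web): d = -99 mm → contributes +19 485 840 mm⁴
Total I = 47 845 013 mm⁴.

Ix ≈ 4.78 × 10⁷ mm⁴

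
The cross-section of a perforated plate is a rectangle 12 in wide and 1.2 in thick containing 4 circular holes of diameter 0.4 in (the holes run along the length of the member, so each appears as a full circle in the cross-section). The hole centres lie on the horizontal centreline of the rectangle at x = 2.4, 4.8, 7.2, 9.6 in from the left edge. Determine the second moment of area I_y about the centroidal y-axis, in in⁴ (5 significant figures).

I_y ≈ 169.18 in⁴

Treat the section as a set of non-overlapping primitives; coordinates are from the bounding-box lower-left.
Plate: 12 × 1.2, A = 14.4 in², x = 6 in, Ī = 172.8 in⁴.
Hole 1 (subtracted): ⌀0.4, A = 0.1256637 in², x = 2.4 in, Ī = 0.001256637 in⁴.
Hole 2 (subtracted): ⌀0.4, A = 0.1256637 in², x = 4.8 in, Ī = 0.001256637 in⁴.
Hole 3 (subtracted): ⌀0.4, A = 0.1256637 in², x = 7.2 in, Ī = 0.001256637 in⁴.
Hole 4 (subtracted): ⌀0.4, A = 0.1256637 in², x = 9.6 in, Ī = 0.001256637 in⁴.
By symmetry the centroid is at mid-width, x̄ = 6 in.
Transfer each piece to the centroidal y-axis using Ī + A·d² with d = x − 6:
  plate: d = 0 in → contributes +172.8 in⁴
  hole 1: d = -3.6 in → contributes −1.629858 in⁴
  hole 2: d = -1.2 in → contributes −0.1822124 in⁴
  hole 3: d = 1.2 in → contributes −0.1822124 in⁴
  hole 4: d = 3.6 in → contributes −1.629858 in⁴
Total I = 169.1759 in⁴.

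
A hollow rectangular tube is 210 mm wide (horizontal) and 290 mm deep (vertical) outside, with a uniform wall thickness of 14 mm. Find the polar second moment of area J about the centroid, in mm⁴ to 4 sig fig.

J ≈ 2.462 × 10⁸ mm⁴

Treat the section as a set of non-overlapping primitives; coordinates are from the bounding-box lower-left.
Outer rectangle: 210 × 290, A = 60 900 mm², y = 145 mm, Ī = 426 807 500 mm⁴.
Inner void (subtracted): 182 × 262, A = 47 684 mm², y = 145 mm, Ī = 272 768 375 mm⁴.
By symmetry the centroid is at mid-height, ȳ = 145 mm.
All pieces are centred on the centroidal x-axis, so I = ΣĪ (holes subtracted) = 154 039 125 mm⁴.
Repeating about the centroidal y-axis gives I_y = 92 183 765 mm⁴.
Polar second moment: J = I_x + I_y = 246 222 891 mm⁴.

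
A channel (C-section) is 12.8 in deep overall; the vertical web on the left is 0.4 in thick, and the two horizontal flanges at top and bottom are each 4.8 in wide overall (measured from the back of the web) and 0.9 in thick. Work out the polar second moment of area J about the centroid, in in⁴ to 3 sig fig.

J ≈ 382 in⁴

Decompose the section into non-overlapping parts with the origin at the bottom-left of its bounding rectangle.
Web: 0.4 × 12.8, A = 5.12 in², y = 6.4 in, Ī = 69.905 in⁴.
Top flange (beyond web): 4.4 × 0.9, A = 3.96 in², y = 12.35 in, Ī = 0.2673 in⁴.
Bottom flange (beyond web): 4.4 × 0.9, A = 3.96 in², y = 0.45 in, Ī = 0.2673 in⁴.
By symmetry the centroid is at mid-height, ȳ = 6.4 in.
Transfer each piece to the centroidal x-axis using Ī + A·d² with d = y − 6.4:
  web: d = 0 in → contributes +69.905 in⁴
  top flange (beyond web): d = 5.95 in → contributes +140.46 in⁴
  bottom flange (beyond web): d = -5.95 in → contributes +140.46 in⁴
Total I = 350.83 in⁴.
For the y-axis: x̄ = 1.6577 in.
Repeating about the centroidal y-axis gives I_y = 30.758 in⁴.
Polar second moment: J = I_x + I_y = 381.59 in⁴.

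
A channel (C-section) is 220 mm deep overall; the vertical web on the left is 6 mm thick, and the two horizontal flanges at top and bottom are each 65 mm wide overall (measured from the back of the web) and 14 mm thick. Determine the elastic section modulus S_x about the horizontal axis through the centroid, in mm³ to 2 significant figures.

S_x ≈ 2.1 × 10⁵ mm³

Decompose the section into non-overlapping parts with the origin at the bottom-left of its bounding rectangle.
Web: 6 × 220, A = 1 320 mm², y = 110 mm, Ī = 5 324 000 mm⁴.
Top flange (beyond web): 59 × 14, A = 826 mm², y = 213 mm, Ī = 13 491 mm⁴.
Bottom flange (beyond web): 59 × 14, A = 826 mm², y = 7 mm, Ī = 13 491 mm⁴.
By symmetry the centroid is at mid-height, ȳ = 110 mm.
Transfer each piece to the horizontal axis through the centroid using Ī + A·d² with d = y − 110:
  web: d = 0 mm → contributes +5 324 000 mm⁴
  top flange (beyond web): d = 103 mm → contributes +8 776 525 mm⁴
  bottom flange (beyond web): d = -103 mm → contributes +8 776 525 mm⁴
Total I = 22 877 051 mm⁴.
Extreme fibre distance c = 110 mm; S = I/c = 207 973 mm³.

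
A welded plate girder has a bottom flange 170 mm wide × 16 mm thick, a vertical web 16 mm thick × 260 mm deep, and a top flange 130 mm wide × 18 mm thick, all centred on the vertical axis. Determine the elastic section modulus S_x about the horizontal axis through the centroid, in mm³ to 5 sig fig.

S_x ≈ 7.8402 × 10⁵ mm³

Break the section into simple shapes (no overlaps), measuring from the bottom-left corner of the bounding box.
Bottom plate: 170 × 16, A = 2 720 mm², y = 8 mm, Ī = 58026.67 mm⁴.
Web plate: 16 × 260, A = 4 160 mm², y = 146 mm, Ī = 23 434 667 mm⁴.
Top plate: 130 × 18, A = 2 340 mm², y = 285 mm, Ī = 63 180 mm⁴.
Centroid: ȳ = ΣA·y / ΣA = 140.5662 mm.
Transfer each piece to the horizontal axis through the centroid using Ī + A·d² with d = y − 140.5662:
  bottom plate: d = -132.5662 mm → contributes +47 858 727 mm⁴
  web plate: d = 5.433839 mm → contributes +23 557 497 mm⁴
  top plate: d = 144.4338 mm → contributes +48 878 234 mm⁴
Total I = 120 294 458 mm⁴.
Extreme fibre distance c = 153.4338 mm; S = I/c = 784015.2 mm³.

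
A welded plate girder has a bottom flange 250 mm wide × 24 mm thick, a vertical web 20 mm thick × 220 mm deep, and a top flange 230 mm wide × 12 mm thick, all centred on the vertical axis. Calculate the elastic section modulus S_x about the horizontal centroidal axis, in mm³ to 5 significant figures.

S_x ≈ 8.5862 × 10⁵ mm³

Decompose the section into non-overlapping parts with the origin at the bottom-left of its bounding rectangle.
Bottom plate: 250 × 24, A = 6 000 mm², y = 12 mm, Ī = 288 000 mm⁴.
Web plate: 20 × 220, A = 4 400 mm², y = 134 mm, Ī = 17 746 667 mm⁴.
Top plate: 230 × 12, A = 2 760 mm², y = 250 mm, Ī = 33 120 mm⁴.
Centroid: ȳ = ΣA·y / ΣA = 102.7052 mm.
Transfer each piece to the horizontal centroidal axis using Ī + A·d² with d = y − 102.7052:
  bottom plate: d = -90.70517 mm → contributes +49 652 564 mm⁴
  web plate: d = 31.29483 mm → contributes +22 055 880 mm⁴
  top plate: d = 147.2948 mm → contributes +59 913 439 mm⁴
Total I = 131 621 883 mm⁴.
Extreme fibre distance c = 153.2948 mm; S = I/c = 858619.2 mm³.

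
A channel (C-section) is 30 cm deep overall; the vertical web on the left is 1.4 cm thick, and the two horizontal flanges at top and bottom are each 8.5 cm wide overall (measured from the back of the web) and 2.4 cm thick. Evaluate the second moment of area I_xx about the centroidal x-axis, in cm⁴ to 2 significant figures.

I_xx ≈ 9700 cm⁴

Treat the section as a set of non-overlapping primitives; coordinates are from the bounding-box lower-left.
Web: 1.4 × 30, A = 42 cm², y = 15 cm, Ī = 3 150 cm⁴.
Top flange (beyond web): 7.1 × 2.4, A = 17.04 cm², y = 28.8 cm, Ī = 8.179 cm⁴.
Bottom flange (beyond web): 7.1 × 2.4, A = 17.04 cm², y = 1.2 cm, Ī = 8.179 cm⁴.
By symmetry the centroid is at mid-height, ȳ = 15 cm.
Transfer each piece to the centroidal x-axis using Ī + A·d² with d = y − 15:
  web: d = 0 cm → contributes +3 150 cm⁴
  top flange (beyond web): d = 13.8 cm → contributes +3 253 cm⁴
  bottom flange (beyond web): d = -13.8 cm → contributes +3 253 cm⁴
Total I = 9 657 cm⁴.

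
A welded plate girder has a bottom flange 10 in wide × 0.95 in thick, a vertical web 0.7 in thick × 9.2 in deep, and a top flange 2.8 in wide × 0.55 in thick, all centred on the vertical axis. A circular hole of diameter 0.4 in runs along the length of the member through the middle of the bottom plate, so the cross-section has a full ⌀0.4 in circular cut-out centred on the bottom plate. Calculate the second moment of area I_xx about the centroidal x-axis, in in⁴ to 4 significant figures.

Split into non-overlapping primitives; take the origin at the lower-left of the bounding box.
Bottom plate: 10 × 0.95, A = 9.5 in², y = 0.475 in, Ī = 0.714479 in⁴.
Web plate: 0.7 × 9.2, A = 6.44 in², y = 5.55 in, Ī = 45.4235 in⁴.
Top plate: 2.8 × 0.55, A = 1.54 in², y = 10.425 in, Ī = 0.0388208 in⁴.
Hole (subtracted): ⌀0.4, A = 0.125664 in², y = 0.475 in, Ī = 0.00125664 in⁴.
Centroid: ȳ = ΣA·y / ΣA = 3.24123 in.
Transfer each piece to the centroidal x-axis using Ī + A·d² with d = y − 3.24123:
  bottom plate: d = -2.76623 in → contributes +73.4085 in⁴
  web plate: d = 2.30877 in → contributes +79.7515 in⁴
  top plate: d = 7.18377 in → contributes +79.513 in⁴
  hole: d = -2.76623 in → contributes −0.962835 in⁴
Total I = 231.71 in⁴.

I_xx ≈ 231.7 in⁴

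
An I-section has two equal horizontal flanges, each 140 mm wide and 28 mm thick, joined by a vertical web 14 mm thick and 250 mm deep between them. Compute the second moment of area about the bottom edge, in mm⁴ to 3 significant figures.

Split into non-overlapping primitives; take the origin at the lower-left of the bounding box.
Bottom flange: 140 × 28, A = 3 920 mm², y = 14 mm, Ī = 256 107 mm⁴.
Web: 14 × 250, A = 3 500 mm², y = 153 mm, Ī = 18 229 167 mm⁴.
Top flange: 140 × 28, A = 3 920 mm², y = 292 mm, Ī = 256 107 mm⁴.
Transfer each piece to the base of the section using Ī + A·d² with d = y − 0:
  bottom flange: d = 14 mm → contributes +1 024 427 mm⁴
  web: d = 153 mm → contributes +100 160 667 mm⁴
  top flange: d = 292 mm → contributes +334 490 987 mm⁴
Total I = 435 676 080 mm⁴.

I_base ≈ 4.36 × 10⁸ mm⁴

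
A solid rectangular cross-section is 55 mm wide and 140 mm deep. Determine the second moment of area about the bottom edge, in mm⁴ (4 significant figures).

The section: 55 × 140, A = 7 700 mm², y = 70 mm, Ī = 12 576 667 mm⁴.
Transfer it to the bottom edge using Ī + A·d² with d = y − 0:
  the section: d = 70 mm → contributes +50 306 667 mm⁴
Total I = 50 306 667 mm⁴.

I_base ≈ 5.031 × 10⁷ mm⁴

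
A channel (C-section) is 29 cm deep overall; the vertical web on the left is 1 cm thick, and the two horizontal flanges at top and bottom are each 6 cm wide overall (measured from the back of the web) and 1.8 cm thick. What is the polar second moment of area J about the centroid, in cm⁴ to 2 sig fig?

Break the section into simple shapes (no overlaps), measuring from the bottom-left corner of the bounding box.
Web: 1 × 29, A = 29 cm², y = 14.5 cm, Ī = 2 032 cm⁴.
Top flange (beyond web): 5 × 1.8, A = 9 cm², y = 28.1 cm, Ī = 2.43 cm⁴.
Bottom flange (beyond web): 5 × 1.8, A = 9 cm², y = 0.9 cm, Ī = 2.43 cm⁴.
By symmetry the centroid is at mid-height, ȳ = 14.5 cm.
Transfer each piece to the centroidal x-axis using Ī + A·d² with d = y − 14.5:
  web: d = 0 cm → contributes +2 032 cm⁴
  top flange (beyond web): d = 13.6 cm → contributes +1 667 cm⁴
  bottom flange (beyond web): d = -13.6 cm → contributes +1 667 cm⁴
Total I = 5 367 cm⁴.
For the y-axis: x̄ = 1.649 cm.
Repeating about the centroidal y-axis gives I_y = 139.9 cm⁴.
Polar second moment: J = I_x + I_y = 5 506 cm⁴.

J ≈ 5500 cm⁴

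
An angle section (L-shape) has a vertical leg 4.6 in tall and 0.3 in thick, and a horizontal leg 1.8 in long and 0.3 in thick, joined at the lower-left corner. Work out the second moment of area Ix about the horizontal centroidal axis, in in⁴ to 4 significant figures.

Decompose the section into non-overlapping parts with the origin at the bottom-left of its bounding rectangle.
Vertical leg: 0.3 × 4.6, A = 1.38 in², y = 2.3 in, Ī = 2.4334 in⁴.
Horizontal leg (remainder): 1.5 × 0.3, A = 0.45 in², y = 0.15 in, Ī = 0.003375 in⁴.
Centroid: ȳ = ΣA·y / ΣA = 1.77131 in.
Transfer each piece to the horizontal centroidal axis using Ī + A·d² with d = y − 1.77131:
  vertical leg: d = 0.528689 in → contributes +2.81913 in⁴
  horizontal leg (remainder): d = -1.62131 in → contributes +1.18627 in⁴
Total I = 4.00539 in⁴.

Ix ≈ 4.005 in⁴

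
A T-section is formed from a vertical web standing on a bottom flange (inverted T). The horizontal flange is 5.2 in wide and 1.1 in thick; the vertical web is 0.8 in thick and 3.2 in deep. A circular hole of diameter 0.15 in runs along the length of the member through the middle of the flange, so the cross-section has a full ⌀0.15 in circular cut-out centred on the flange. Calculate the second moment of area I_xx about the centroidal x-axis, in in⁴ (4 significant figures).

Split into non-overlapping primitives; take the origin at the lower-left of the bounding box.
Flange: 5.2 × 1.1, A = 5.72 in², y = 0.55 in, Ī = 0.576767 in⁴.
Web: 0.8 × 3.2, A = 2.56 in², y = 2.7 in, Ī = 2.18453 in⁴.
Hole (subtracted): ⌀0.15, A = 0.0176715 in², y = 0.55 in, Ī = 0.0000248505 in⁴.
Centroid: ȳ = ΣA·y / ΣA = 1.21616 in.
Transfer each piece to the centroidal x-axis using Ī + A·d² with d = y − 1.21616:
  flange: d = -0.666156 in → contributes +3.1151 in⁴
  web: d = 1.48384 in → contributes +7.82112 in⁴
  hole: d = -0.666156 in → contributes −0.00786681 in⁴
Total I = 10.9284 in⁴.

I_xx ≈ 10.93 in⁴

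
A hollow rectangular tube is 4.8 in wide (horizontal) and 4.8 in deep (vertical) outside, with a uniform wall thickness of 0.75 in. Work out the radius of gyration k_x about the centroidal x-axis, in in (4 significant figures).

k_x ≈ 1.682 in

Split into non-overlapping primitives; take the origin at the lower-left of the bounding box.
Outer rectangle: 4.8 × 4.8, A = 23.04 in², y = 2.4 in, Ī = 44.2368 in⁴.
Inner void (subtracted): 3.3 × 3.3, A = 10.89 in², y = 2.4 in, Ī = 9.88268 in⁴.
By symmetry the centroid is at mid-height, ȳ = 2.4 in.
All pieces are centred on the centroidal x-axis, so I = ΣĪ (holes subtracted) = 34.3541 in⁴.
Radius of gyration: k = √(I/A) = √(34.3541 / 12.15) = 1.68152 in.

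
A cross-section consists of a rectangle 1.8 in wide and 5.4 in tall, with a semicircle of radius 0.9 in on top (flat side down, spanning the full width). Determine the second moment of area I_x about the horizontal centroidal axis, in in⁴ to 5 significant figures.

Split into non-overlapping primitives; take the origin at the lower-left of the bounding box.
Rectangular body: 1.8 × 5.4, A = 9.72 in², y = 2.7 in, Ī = 23.6196 in⁴.
Semicircular cap: semicircle r = 0.9, A = 1.272345 in², y = 5.781972 in, Ī = 0.07201154 in⁴.
Centroid: ȳ = ΣA·y / ΣA = 3.056733 in.
Transfer each piece to the horizontal centroidal axis using Ī + A·d² with d = y − 3.056733:
  rectangular body: d = -0.3567329 in → contributes +24.85655 in⁴
  semicircular cap: d = 2.725239 in → contributes +9.521625 in⁴
Total I = 34.37818 in⁴.

I_x ≈ 34.378 in⁴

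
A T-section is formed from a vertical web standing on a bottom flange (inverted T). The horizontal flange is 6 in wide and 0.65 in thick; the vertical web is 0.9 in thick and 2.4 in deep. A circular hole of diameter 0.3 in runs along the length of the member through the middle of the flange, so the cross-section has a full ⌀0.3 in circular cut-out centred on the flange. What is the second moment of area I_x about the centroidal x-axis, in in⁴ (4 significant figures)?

I_x ≈ 4.385 in⁴

Decompose the section into non-overlapping parts with the origin at the bottom-left of its bounding rectangle.
Flange: 6 × 0.65, A = 3.9 in², y = 0.325 in, Ī = 0.137313 in⁴.
Web: 0.9 × 2.4, A = 2.16 in², y = 1.85 in, Ī = 1.0368 in⁴.
Hole (subtracted): ⌀0.3, A = 0.0706858 in², y = 0.325 in, Ī = 0.000397608 in⁴.
Centroid: ȳ = ΣA·y / ΣA = 0.874979 in.
Transfer each piece to the centroidal x-axis using Ī + A·d² with d = y − 0.874979:
  flange: d = -0.549979 in → contributes +1.31697 in⁴
  web: d = 0.975021 in → contributes +3.09024 in⁴
  hole: d = -0.549979 in → contributes −0.0217785 in⁴
Total I = 4.38543 in⁴.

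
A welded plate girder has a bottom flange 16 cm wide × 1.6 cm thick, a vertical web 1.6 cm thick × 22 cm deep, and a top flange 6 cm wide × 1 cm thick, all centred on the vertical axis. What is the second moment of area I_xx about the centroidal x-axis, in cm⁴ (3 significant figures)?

Treat the section as a set of non-overlapping primitives; coordinates are from the bounding-box lower-left.
Bottom plate: 16 × 1.6, A = 25.6 cm², y = 0.8 cm, Ī = 5.4613 cm⁴.
Web plate: 1.6 × 22, A = 35.2 cm², y = 12.6 cm, Ī = 1419.7 cm⁴.
Top plate: 6 × 1, A = 6 cm², y = 24.1 cm, Ī = 0.5 cm⁴.
Centroid: ȳ = ΣA·y / ΣA = 9.1108 cm.
Transfer each piece to the centroidal x-axis using Ī + A·d² with d = y − 9.1108:
  bottom plate: d = -8.3108 cm → contributes +1773.6 cm⁴
  web plate: d = 3.4892 cm → contributes +1848.3 cm⁴
  top plate: d = 14.989 cm → contributes +1348.6 cm⁴
Total I = 4970.5 cm⁴.

I_xx ≈ 4970 cm⁴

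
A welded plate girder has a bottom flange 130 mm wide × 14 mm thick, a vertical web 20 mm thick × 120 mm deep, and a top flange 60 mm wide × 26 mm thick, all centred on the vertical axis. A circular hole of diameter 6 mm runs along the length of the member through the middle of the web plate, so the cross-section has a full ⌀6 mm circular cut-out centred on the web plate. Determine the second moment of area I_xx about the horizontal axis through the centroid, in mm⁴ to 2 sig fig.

Treat the section as a set of non-overlapping primitives; coordinates are from the bounding-box lower-left.
Bottom plate: 130 × 14, A = 1 820 mm², y = 7 mm, Ī = 29 727 mm⁴.
Web plate: 20 × 120, A = 2 400 mm², y = 74 mm, Ī = 2 880 000 mm⁴.
Top plate: 60 × 26, A = 1 560 mm², y = 147 mm, Ī = 87 880 mm⁴.
Hole (subtracted): ⌀6, A = 28.27 mm², y = 74 mm, Ī = 63.62 mm⁴.
Centroid: ȳ = ΣA·y / ΣA = 72.6 mm.
Transfer each piece to the horizontal axis through the centroid using Ī + A·d² with d = y − 72.6:
  bottom plate: d = -65.6 mm → contributes +7 861 527 mm⁴
  web plate: d = 1.401 mm → contributes +2 884 713 mm⁴
  top plate: d = 74.4 mm → contributes +8 723 348 mm⁴
  hole: d = 1.401 mm → contributes −119.1 mm⁴
Total I = 19 469 468 mm⁴.

I_xx ≈ 1.9 × 10⁷ mm⁴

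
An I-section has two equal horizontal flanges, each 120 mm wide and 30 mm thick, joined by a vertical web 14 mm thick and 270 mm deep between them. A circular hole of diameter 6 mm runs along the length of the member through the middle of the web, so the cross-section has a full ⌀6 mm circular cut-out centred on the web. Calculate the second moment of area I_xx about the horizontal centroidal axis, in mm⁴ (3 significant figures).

I_xx ≈ 1.86 × 10⁸ mm⁴

Decompose the section into non-overlapping parts with the origin at the bottom-left of its bounding rectangle.
Bottom flange: 120 × 30, A = 3 600 mm², y = 15 mm, Ī = 270 000 mm⁴.
Web: 14 × 270, A = 3 780 mm², y = 165 mm, Ī = 22 963 500 mm⁴.
Top flange: 120 × 30, A = 3 600 mm², y = 315 mm, Ī = 270 000 mm⁴.
Hole (subtracted): ⌀6, A = 28.274 mm², y = 165 mm, Ī = 63.617 mm⁴.
By symmetry the centroid is at mid-height, ȳ = 165 mm.
Transfer each piece to the horizontal centroidal axis using Ī + A·d² with d = y − 165:
  bottom flange: d = -150 mm → contributes +81 270 000 mm⁴
  web: d = 0 mm → contributes +22 963 500 mm⁴
  top flange: d = 150 mm → contributes +81 270 000 mm⁴
  hole: d = 0 mm → contributes −63.617 mm⁴
Total I = 185 503 436 mm⁴.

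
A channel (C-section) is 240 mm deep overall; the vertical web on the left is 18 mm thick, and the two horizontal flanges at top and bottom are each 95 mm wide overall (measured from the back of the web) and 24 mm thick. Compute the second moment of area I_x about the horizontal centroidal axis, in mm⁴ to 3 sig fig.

I_x ≈ 6.40 × 10⁷ mm⁴

Treat the section as a set of non-overlapping primitives; coordinates are from the bounding-box lower-left.
Web: 18 × 240, A = 4 320 mm², y = 120 mm, Ī = 20 736 000 mm⁴.
Top flange (beyond web): 77 × 24, A = 1 848 mm², y = 228 mm, Ī = 88 704 mm⁴.
Bottom flange (beyond web): 77 × 24, A = 1 848 mm², y = 12 mm, Ī = 88 704 mm⁴.
By symmetry the centroid is at mid-height, ȳ = 120 mm.
Transfer each piece to the horizontal centroidal axis using Ī + A·d² with d = y − 120:
  web: d = 0 mm → contributes +20 736 000 mm⁴
  top flange (beyond web): d = 108 mm → contributes +21 643 776 mm⁴
  bottom flange (beyond web): d = -108 mm → contributes +21 643 776 mm⁴
Total I = 64 023 552 mm⁴.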